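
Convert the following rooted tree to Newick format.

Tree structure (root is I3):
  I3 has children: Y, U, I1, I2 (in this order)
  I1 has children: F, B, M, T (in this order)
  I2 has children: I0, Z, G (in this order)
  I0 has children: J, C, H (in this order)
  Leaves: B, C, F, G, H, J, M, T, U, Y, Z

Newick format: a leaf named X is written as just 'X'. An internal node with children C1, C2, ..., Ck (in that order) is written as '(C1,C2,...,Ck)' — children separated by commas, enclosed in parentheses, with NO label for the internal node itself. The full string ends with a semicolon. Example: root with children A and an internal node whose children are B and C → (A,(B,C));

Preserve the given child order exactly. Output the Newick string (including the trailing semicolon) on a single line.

Answer: (Y,U,(F,B,M,T),((J,C,H),Z,G));

Derivation:
internal I3 with children ['Y', 'U', 'I1', 'I2']
  leaf 'Y' → 'Y'
  leaf 'U' → 'U'
  internal I1 with children ['F', 'B', 'M', 'T']
    leaf 'F' → 'F'
    leaf 'B' → 'B'
    leaf 'M' → 'M'
    leaf 'T' → 'T'
  → '(F,B,M,T)'
  internal I2 with children ['I0', 'Z', 'G']
    internal I0 with children ['J', 'C', 'H']
      leaf 'J' → 'J'
      leaf 'C' → 'C'
      leaf 'H' → 'H'
    → '(J,C,H)'
    leaf 'Z' → 'Z'
    leaf 'G' → 'G'
  → '((J,C,H),Z,G)'
→ '(Y,U,(F,B,M,T),((J,C,H),Z,G))'
Final: (Y,U,(F,B,M,T),((J,C,H),Z,G));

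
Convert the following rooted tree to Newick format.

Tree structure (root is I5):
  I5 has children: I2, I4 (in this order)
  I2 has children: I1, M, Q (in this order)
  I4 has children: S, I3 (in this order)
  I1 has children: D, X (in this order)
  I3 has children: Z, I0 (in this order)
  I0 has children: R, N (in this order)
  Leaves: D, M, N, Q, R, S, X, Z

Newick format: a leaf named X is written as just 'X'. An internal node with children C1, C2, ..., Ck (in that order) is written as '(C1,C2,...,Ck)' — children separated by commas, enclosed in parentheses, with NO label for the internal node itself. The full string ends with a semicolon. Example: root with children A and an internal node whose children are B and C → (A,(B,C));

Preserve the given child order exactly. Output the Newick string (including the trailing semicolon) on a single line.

Answer: (((D,X),M,Q),(S,(Z,(R,N))));

Derivation:
internal I5 with children ['I2', 'I4']
  internal I2 with children ['I1', 'M', 'Q']
    internal I1 with children ['D', 'X']
      leaf 'D' → 'D'
      leaf 'X' → 'X'
    → '(D,X)'
    leaf 'M' → 'M'
    leaf 'Q' → 'Q'
  → '((D,X),M,Q)'
  internal I4 with children ['S', 'I3']
    leaf 'S' → 'S'
    internal I3 with children ['Z', 'I0']
      leaf 'Z' → 'Z'
      internal I0 with children ['R', 'N']
        leaf 'R' → 'R'
        leaf 'N' → 'N'
      → '(R,N)'
    → '(Z,(R,N))'
  → '(S,(Z,(R,N)))'
→ '(((D,X),M,Q),(S,(Z,(R,N))))'
Final: (((D,X),M,Q),(S,(Z,(R,N))));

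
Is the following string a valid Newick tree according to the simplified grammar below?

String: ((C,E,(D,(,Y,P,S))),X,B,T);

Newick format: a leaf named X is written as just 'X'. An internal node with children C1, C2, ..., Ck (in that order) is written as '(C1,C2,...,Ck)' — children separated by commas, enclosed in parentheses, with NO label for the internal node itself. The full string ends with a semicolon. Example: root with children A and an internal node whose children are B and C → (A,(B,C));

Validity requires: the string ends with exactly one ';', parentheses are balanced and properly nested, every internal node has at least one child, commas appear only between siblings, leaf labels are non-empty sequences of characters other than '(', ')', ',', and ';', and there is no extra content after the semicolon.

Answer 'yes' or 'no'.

Input: ((C,E,(D,(,Y,P,S))),X,B,T);
Paren balance: 4 '(' vs 4 ')' OK
Ends with single ';': True
Full parse: FAILS (empty leaf label at pos 10)
Valid: False

Answer: no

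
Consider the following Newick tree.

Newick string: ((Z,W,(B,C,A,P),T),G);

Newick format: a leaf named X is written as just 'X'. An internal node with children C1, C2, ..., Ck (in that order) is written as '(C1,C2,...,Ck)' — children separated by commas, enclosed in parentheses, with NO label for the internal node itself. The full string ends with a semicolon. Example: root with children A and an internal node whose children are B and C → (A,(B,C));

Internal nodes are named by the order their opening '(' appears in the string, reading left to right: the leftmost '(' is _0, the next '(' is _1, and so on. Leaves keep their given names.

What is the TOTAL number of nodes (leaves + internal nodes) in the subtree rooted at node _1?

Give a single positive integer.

Newick: ((Z,W,(B,C,A,P),T),G);
Locate _1: it is the '(' at position 1 (the 2nd '(' reading left to right).
Query: subtree rooted at _1
_1: subtree_size = 1 + 8
  Z: subtree_size = 1 + 0
  W: subtree_size = 1 + 0
  _2: subtree_size = 1 + 4
    B: subtree_size = 1 + 0
    C: subtree_size = 1 + 0
    A: subtree_size = 1 + 0
    P: subtree_size = 1 + 0
  T: subtree_size = 1 + 0
Total subtree size of _1: 9

Answer: 9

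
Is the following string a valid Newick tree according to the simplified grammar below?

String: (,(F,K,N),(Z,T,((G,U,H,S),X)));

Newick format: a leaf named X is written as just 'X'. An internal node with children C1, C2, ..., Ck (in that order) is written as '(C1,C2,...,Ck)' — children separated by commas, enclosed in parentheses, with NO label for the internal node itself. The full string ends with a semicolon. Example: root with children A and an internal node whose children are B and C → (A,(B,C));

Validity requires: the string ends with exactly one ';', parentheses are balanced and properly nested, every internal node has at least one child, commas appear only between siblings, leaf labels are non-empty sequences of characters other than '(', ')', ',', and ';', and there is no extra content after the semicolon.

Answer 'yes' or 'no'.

Answer: no

Derivation:
Input: (,(F,K,N),(Z,T,((G,U,H,S),X)));
Paren balance: 5 '(' vs 5 ')' OK
Ends with single ';': True
Full parse: FAILS (empty leaf label at pos 1)
Valid: False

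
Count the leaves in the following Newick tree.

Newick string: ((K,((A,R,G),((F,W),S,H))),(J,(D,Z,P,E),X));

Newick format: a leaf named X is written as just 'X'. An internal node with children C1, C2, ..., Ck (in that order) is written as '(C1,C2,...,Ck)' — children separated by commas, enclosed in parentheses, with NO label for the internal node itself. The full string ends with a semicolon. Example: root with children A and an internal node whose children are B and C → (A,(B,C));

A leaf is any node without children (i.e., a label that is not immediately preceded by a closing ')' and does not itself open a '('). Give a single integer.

Newick: ((K,((A,R,G),((F,W),S,H))),(J,(D,Z,P,E),X));
Scan left-to-right; a leaf is any maximal label run not followed by '(':
  pos 2: leaf 'K' → count = 1
  pos 6: leaf 'A' → count = 2
  pos 8: leaf 'R' → count = 3
  pos 10: leaf 'G' → count = 4
  pos 15: leaf 'F' → count = 5
  pos 17: leaf 'W' → count = 6
  pos 20: leaf 'S' → count = 7
  pos 22: leaf 'H' → count = 8
  pos 28: leaf 'J' → count = 9
  pos 31: leaf 'D' → count = 10
  pos 33: leaf 'Z' → count = 11
  pos 35: leaf 'P' → count = 12
  pos 37: leaf 'E' → count = 13
  pos 40: leaf 'X' → count = 14
Total leaves: 14

Answer: 14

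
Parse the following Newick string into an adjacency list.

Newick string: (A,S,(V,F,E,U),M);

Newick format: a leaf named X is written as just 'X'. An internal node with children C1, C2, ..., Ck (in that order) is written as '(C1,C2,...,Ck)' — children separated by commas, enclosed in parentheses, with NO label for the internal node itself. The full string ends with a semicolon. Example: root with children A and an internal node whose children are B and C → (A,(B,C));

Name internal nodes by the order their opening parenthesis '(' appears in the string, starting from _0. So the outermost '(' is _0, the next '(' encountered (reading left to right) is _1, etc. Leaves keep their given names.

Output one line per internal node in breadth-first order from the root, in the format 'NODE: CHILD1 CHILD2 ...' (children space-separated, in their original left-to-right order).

Input: (A,S,(V,F,E,U),M);
Scanning left-to-right, naming '(' by encounter order:
  pos 0: '(' -> open internal node _0 (depth 1)
  pos 5: '(' -> open internal node _1 (depth 2)
  pos 13: ')' -> close internal node _1 (now at depth 1)
  pos 16: ')' -> close internal node _0 (now at depth 0)
Total internal nodes: 2
BFS adjacency from root:
  _0: A S _1 M
  _1: V F E U

Answer: _0: A S _1 M
_1: V F E U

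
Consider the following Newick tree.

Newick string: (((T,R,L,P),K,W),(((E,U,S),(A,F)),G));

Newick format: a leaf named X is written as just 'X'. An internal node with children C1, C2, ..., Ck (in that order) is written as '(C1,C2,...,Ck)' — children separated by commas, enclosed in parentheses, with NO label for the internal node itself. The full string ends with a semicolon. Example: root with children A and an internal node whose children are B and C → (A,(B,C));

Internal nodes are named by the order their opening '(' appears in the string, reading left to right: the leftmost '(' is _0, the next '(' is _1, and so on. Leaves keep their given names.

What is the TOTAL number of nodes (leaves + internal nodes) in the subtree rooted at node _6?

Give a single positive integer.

Answer: 3

Derivation:
Newick: (((T,R,L,P),K,W),(((E,U,S),(A,F)),G));
Locate _6: it is the '(' at position 27 (the 7th '(' reading left to right).
Query: subtree rooted at _6
_6: subtree_size = 1 + 2
  A: subtree_size = 1 + 0
  F: subtree_size = 1 + 0
Total subtree size of _6: 3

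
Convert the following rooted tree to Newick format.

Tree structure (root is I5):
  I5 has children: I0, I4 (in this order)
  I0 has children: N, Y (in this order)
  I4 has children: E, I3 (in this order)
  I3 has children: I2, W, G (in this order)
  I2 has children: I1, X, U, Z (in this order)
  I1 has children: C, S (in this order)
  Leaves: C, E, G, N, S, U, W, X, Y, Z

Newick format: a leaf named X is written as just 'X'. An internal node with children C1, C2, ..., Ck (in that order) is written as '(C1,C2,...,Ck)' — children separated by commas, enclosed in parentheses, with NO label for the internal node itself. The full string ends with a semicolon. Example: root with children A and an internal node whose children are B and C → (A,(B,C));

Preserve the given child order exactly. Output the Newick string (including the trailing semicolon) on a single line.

internal I5 with children ['I0', 'I4']
  internal I0 with children ['N', 'Y']
    leaf 'N' → 'N'
    leaf 'Y' → 'Y'
  → '(N,Y)'
  internal I4 with children ['E', 'I3']
    leaf 'E' → 'E'
    internal I3 with children ['I2', 'W', 'G']
      internal I2 with children ['I1', 'X', 'U', 'Z']
        internal I1 with children ['C', 'S']
          leaf 'C' → 'C'
          leaf 'S' → 'S'
        → '(C,S)'
        leaf 'X' → 'X'
        leaf 'U' → 'U'
        leaf 'Z' → 'Z'
      → '((C,S),X,U,Z)'
      leaf 'W' → 'W'
      leaf 'G' → 'G'
    → '(((C,S),X,U,Z),W,G)'
  → '(E,(((C,S),X,U,Z),W,G))'
→ '((N,Y),(E,(((C,S),X,U,Z),W,G)))'
Final: ((N,Y),(E,(((C,S),X,U,Z),W,G)));

Answer: ((N,Y),(E,(((C,S),X,U,Z),W,G)));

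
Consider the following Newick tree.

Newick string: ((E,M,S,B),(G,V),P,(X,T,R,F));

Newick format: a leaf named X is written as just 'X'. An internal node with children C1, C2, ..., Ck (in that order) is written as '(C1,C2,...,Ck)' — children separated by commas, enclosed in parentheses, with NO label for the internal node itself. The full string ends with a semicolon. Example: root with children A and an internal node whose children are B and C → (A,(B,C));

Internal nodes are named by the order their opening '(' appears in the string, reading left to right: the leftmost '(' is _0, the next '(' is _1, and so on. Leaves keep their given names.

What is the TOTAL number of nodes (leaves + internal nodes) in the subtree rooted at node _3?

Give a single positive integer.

Newick: ((E,M,S,B),(G,V),P,(X,T,R,F));
Locate _3: it is the '(' at position 19 (the 4th '(' reading left to right).
Query: subtree rooted at _3
_3: subtree_size = 1 + 4
  X: subtree_size = 1 + 0
  T: subtree_size = 1 + 0
  R: subtree_size = 1 + 0
  F: subtree_size = 1 + 0
Total subtree size of _3: 5

Answer: 5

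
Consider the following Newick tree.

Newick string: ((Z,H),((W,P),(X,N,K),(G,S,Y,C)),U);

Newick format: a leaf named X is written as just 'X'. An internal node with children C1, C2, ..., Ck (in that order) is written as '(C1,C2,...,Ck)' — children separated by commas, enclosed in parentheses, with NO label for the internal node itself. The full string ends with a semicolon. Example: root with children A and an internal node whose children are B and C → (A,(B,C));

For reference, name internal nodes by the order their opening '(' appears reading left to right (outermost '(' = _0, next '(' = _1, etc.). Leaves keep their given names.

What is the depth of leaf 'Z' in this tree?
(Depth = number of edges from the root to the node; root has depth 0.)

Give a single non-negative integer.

Newick: ((Z,H),((W,P),(X,N,K),(G,S,Y,C)),U);
Naming internals by '(' encounter order: outermost '(' = _0, next = _1, ...
Query node: Z
Path from root: _0 -> _1 -> Z
Depth of Z: 2 (number of edges from root)

Answer: 2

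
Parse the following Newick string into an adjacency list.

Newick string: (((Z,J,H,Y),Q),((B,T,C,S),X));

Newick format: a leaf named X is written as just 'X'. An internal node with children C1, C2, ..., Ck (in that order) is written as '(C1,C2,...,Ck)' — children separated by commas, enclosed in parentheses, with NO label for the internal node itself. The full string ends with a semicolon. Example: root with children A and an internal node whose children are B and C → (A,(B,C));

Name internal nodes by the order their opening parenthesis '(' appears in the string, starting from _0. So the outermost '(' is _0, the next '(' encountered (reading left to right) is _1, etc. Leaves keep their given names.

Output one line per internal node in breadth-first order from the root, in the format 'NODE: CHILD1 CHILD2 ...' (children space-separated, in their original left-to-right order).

Answer: _0: _1 _3
_1: _2 Q
_3: _4 X
_2: Z J H Y
_4: B T C S

Derivation:
Input: (((Z,J,H,Y),Q),((B,T,C,S),X));
Scanning left-to-right, naming '(' by encounter order:
  pos 0: '(' -> open internal node _0 (depth 1)
  pos 1: '(' -> open internal node _1 (depth 2)
  pos 2: '(' -> open internal node _2 (depth 3)
  pos 10: ')' -> close internal node _2 (now at depth 2)
  pos 13: ')' -> close internal node _1 (now at depth 1)
  pos 15: '(' -> open internal node _3 (depth 2)
  pos 16: '(' -> open internal node _4 (depth 3)
  pos 24: ')' -> close internal node _4 (now at depth 2)
  pos 27: ')' -> close internal node _3 (now at depth 1)
  pos 28: ')' -> close internal node _0 (now at depth 0)
Total internal nodes: 5
BFS adjacency from root:
  _0: _1 _3
  _1: _2 Q
  _3: _4 X
  _2: Z J H Y
  _4: B T C S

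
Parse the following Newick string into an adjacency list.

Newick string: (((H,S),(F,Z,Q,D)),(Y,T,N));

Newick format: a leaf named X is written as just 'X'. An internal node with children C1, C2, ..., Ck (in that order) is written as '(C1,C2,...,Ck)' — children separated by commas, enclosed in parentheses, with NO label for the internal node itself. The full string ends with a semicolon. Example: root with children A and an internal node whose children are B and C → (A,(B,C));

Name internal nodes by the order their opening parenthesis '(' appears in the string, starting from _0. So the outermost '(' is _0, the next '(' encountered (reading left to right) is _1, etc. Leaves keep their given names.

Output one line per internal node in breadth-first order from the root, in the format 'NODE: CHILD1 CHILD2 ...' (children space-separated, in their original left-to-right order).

Answer: _0: _1 _4
_1: _2 _3
_4: Y T N
_2: H S
_3: F Z Q D

Derivation:
Input: (((H,S),(F,Z,Q,D)),(Y,T,N));
Scanning left-to-right, naming '(' by encounter order:
  pos 0: '(' -> open internal node _0 (depth 1)
  pos 1: '(' -> open internal node _1 (depth 2)
  pos 2: '(' -> open internal node _2 (depth 3)
  pos 6: ')' -> close internal node _2 (now at depth 2)
  pos 8: '(' -> open internal node _3 (depth 3)
  pos 16: ')' -> close internal node _3 (now at depth 2)
  pos 17: ')' -> close internal node _1 (now at depth 1)
  pos 19: '(' -> open internal node _4 (depth 2)
  pos 25: ')' -> close internal node _4 (now at depth 1)
  pos 26: ')' -> close internal node _0 (now at depth 0)
Total internal nodes: 5
BFS adjacency from root:
  _0: _1 _4
  _1: _2 _3
  _4: Y T N
  _2: H S
  _3: F Z Q D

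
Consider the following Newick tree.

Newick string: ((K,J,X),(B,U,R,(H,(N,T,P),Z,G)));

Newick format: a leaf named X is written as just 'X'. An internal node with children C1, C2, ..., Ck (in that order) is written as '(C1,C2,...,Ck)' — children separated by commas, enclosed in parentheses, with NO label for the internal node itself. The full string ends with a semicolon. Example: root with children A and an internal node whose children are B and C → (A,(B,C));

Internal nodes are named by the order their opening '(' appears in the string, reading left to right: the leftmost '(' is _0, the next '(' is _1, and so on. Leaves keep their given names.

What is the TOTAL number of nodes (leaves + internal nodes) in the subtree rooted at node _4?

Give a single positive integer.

Newick: ((K,J,X),(B,U,R,(H,(N,T,P),Z,G)));
Locate _4: it is the '(' at position 19 (the 5th '(' reading left to right).
Query: subtree rooted at _4
_4: subtree_size = 1 + 3
  N: subtree_size = 1 + 0
  T: subtree_size = 1 + 0
  P: subtree_size = 1 + 0
Total subtree size of _4: 4

Answer: 4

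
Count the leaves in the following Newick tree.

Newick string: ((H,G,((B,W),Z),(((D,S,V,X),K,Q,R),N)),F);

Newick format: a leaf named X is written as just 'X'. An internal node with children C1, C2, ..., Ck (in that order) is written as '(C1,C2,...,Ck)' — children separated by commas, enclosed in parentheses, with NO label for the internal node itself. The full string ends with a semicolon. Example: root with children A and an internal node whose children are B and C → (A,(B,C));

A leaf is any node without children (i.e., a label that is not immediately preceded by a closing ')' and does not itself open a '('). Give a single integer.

Answer: 14

Derivation:
Newick: ((H,G,((B,W),Z),(((D,S,V,X),K,Q,R),N)),F);
Scan left-to-right; a leaf is any maximal label run not followed by '(':
  pos 2: leaf 'H' → count = 1
  pos 4: leaf 'G' → count = 2
  pos 8: leaf 'B' → count = 3
  pos 10: leaf 'W' → count = 4
  pos 13: leaf 'Z' → count = 5
  pos 19: leaf 'D' → count = 6
  pos 21: leaf 'S' → count = 7
  pos 23: leaf 'V' → count = 8
  pos 25: leaf 'X' → count = 9
  pos 28: leaf 'K' → count = 10
  pos 30: leaf 'Q' → count = 11
  pos 32: leaf 'R' → count = 12
  pos 35: leaf 'N' → count = 13
  pos 39: leaf 'F' → count = 14
Total leaves: 14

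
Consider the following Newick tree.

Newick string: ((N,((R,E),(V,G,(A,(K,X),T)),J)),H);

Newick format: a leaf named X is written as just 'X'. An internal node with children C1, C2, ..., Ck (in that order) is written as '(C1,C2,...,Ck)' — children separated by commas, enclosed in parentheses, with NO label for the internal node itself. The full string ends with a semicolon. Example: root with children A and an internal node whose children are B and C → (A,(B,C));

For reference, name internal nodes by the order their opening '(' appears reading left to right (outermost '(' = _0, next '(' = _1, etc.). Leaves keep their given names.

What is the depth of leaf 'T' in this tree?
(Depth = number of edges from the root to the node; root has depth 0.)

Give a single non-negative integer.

Newick: ((N,((R,E),(V,G,(A,(K,X),T)),J)),H);
Naming internals by '(' encounter order: outermost '(' = _0, next = _1, ...
Query node: T
Path from root: _0 -> _1 -> _2 -> _4 -> _5 -> T
Depth of T: 5 (number of edges from root)

Answer: 5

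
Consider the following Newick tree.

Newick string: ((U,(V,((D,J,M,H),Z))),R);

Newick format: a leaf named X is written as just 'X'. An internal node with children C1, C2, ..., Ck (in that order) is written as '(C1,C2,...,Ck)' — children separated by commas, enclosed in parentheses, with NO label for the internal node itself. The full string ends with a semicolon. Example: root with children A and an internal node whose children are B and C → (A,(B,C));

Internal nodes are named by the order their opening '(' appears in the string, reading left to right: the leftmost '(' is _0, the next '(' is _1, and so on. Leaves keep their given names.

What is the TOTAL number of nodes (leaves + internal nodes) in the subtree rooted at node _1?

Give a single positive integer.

Answer: 11

Derivation:
Newick: ((U,(V,((D,J,M,H),Z))),R);
Locate _1: it is the '(' at position 1 (the 2nd '(' reading left to right).
Query: subtree rooted at _1
_1: subtree_size = 1 + 10
  U: subtree_size = 1 + 0
  _2: subtree_size = 1 + 8
    V: subtree_size = 1 + 0
    _3: subtree_size = 1 + 6
      _4: subtree_size = 1 + 4
        D: subtree_size = 1 + 0
        J: subtree_size = 1 + 0
        M: subtree_size = 1 + 0
        H: subtree_size = 1 + 0
      Z: subtree_size = 1 + 0
Total subtree size of _1: 11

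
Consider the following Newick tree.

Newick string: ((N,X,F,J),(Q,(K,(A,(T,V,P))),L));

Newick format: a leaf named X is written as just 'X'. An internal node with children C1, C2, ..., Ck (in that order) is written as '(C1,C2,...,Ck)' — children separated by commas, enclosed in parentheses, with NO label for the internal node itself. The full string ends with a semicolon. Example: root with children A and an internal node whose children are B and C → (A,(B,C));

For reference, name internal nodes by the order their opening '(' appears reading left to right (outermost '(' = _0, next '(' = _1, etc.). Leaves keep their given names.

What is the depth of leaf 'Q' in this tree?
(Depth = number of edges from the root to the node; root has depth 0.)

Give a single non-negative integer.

Newick: ((N,X,F,J),(Q,(K,(A,(T,V,P))),L));
Naming internals by '(' encounter order: outermost '(' = _0, next = _1, ...
Query node: Q
Path from root: _0 -> _2 -> Q
Depth of Q: 2 (number of edges from root)

Answer: 2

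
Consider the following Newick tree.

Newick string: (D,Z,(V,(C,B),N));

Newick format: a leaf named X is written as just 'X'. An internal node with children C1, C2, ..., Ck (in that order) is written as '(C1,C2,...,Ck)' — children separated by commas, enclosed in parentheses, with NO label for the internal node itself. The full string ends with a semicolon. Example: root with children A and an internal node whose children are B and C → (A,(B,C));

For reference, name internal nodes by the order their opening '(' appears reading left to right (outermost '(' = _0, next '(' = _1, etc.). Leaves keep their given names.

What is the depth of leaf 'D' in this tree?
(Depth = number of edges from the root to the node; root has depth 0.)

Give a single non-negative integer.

Newick: (D,Z,(V,(C,B),N));
Naming internals by '(' encounter order: outermost '(' = _0, next = _1, ...
Query node: D
Path from root: _0 -> D
Depth of D: 1 (number of edges from root)

Answer: 1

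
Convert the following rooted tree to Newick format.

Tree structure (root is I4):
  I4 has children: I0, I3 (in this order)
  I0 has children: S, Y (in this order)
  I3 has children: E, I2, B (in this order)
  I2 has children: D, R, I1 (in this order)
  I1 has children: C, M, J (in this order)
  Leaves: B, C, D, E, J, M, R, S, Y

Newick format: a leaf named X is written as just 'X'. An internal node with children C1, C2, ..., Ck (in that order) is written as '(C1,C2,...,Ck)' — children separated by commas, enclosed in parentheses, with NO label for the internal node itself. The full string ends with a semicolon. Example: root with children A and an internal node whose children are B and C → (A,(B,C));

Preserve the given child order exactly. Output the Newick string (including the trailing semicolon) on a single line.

Answer: ((S,Y),(E,(D,R,(C,M,J)),B));

Derivation:
internal I4 with children ['I0', 'I3']
  internal I0 with children ['S', 'Y']
    leaf 'S' → 'S'
    leaf 'Y' → 'Y'
  → '(S,Y)'
  internal I3 with children ['E', 'I2', 'B']
    leaf 'E' → 'E'
    internal I2 with children ['D', 'R', 'I1']
      leaf 'D' → 'D'
      leaf 'R' → 'R'
      internal I1 with children ['C', 'M', 'J']
        leaf 'C' → 'C'
        leaf 'M' → 'M'
        leaf 'J' → 'J'
      → '(C,M,J)'
    → '(D,R,(C,M,J))'
    leaf 'B' → 'B'
  → '(E,(D,R,(C,M,J)),B)'
→ '((S,Y),(E,(D,R,(C,M,J)),B))'
Final: ((S,Y),(E,(D,R,(C,M,J)),B));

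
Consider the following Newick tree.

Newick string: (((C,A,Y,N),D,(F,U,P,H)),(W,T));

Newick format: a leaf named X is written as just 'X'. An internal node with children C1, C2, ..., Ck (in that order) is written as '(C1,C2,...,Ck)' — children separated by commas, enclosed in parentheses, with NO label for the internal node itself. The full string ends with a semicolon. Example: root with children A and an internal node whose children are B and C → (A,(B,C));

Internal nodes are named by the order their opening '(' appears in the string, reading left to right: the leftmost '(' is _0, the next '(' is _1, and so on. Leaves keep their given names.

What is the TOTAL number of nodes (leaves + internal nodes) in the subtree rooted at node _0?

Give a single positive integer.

Newick: (((C,A,Y,N),D,(F,U,P,H)),(W,T));
Locate _0: it is the '(' at position 0 (the 1st '(' reading left to right).
Query: subtree rooted at _0
_0: subtree_size = 1 + 15
  _1: subtree_size = 1 + 11
    _2: subtree_size = 1 + 4
      C: subtree_size = 1 + 0
      A: subtree_size = 1 + 0
      Y: subtree_size = 1 + 0
      N: subtree_size = 1 + 0
    D: subtree_size = 1 + 0
    _3: subtree_size = 1 + 4
      F: subtree_size = 1 + 0
      U: subtree_size = 1 + 0
      P: subtree_size = 1 + 0
      H: subtree_size = 1 + 0
  _4: subtree_size = 1 + 2
    W: subtree_size = 1 + 0
    T: subtree_size = 1 + 0
Total subtree size of _0: 16

Answer: 16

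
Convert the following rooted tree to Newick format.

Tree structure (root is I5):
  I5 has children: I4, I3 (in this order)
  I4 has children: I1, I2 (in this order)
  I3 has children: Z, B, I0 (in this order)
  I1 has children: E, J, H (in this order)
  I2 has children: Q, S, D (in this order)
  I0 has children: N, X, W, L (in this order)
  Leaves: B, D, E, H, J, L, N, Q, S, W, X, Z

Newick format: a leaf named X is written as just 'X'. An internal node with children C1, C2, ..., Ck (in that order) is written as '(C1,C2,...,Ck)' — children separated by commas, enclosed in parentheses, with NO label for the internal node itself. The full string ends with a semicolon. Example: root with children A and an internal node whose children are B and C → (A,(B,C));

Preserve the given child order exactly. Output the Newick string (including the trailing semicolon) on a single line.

internal I5 with children ['I4', 'I3']
  internal I4 with children ['I1', 'I2']
    internal I1 with children ['E', 'J', 'H']
      leaf 'E' → 'E'
      leaf 'J' → 'J'
      leaf 'H' → 'H'
    → '(E,J,H)'
    internal I2 with children ['Q', 'S', 'D']
      leaf 'Q' → 'Q'
      leaf 'S' → 'S'
      leaf 'D' → 'D'
    → '(Q,S,D)'
  → '((E,J,H),(Q,S,D))'
  internal I3 with children ['Z', 'B', 'I0']
    leaf 'Z' → 'Z'
    leaf 'B' → 'B'
    internal I0 with children ['N', 'X', 'W', 'L']
      leaf 'N' → 'N'
      leaf 'X' → 'X'
      leaf 'W' → 'W'
      leaf 'L' → 'L'
    → '(N,X,W,L)'
  → '(Z,B,(N,X,W,L))'
→ '(((E,J,H),(Q,S,D)),(Z,B,(N,X,W,L)))'
Final: (((E,J,H),(Q,S,D)),(Z,B,(N,X,W,L)));

Answer: (((E,J,H),(Q,S,D)),(Z,B,(N,X,W,L)));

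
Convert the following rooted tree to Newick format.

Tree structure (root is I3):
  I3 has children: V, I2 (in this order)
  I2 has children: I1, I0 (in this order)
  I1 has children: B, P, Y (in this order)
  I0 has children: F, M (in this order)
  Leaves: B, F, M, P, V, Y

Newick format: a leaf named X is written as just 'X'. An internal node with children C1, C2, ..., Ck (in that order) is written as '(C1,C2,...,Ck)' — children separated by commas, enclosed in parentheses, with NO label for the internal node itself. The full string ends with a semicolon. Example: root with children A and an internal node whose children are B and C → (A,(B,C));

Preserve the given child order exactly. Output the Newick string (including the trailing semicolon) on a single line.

Answer: (V,((B,P,Y),(F,M)));

Derivation:
internal I3 with children ['V', 'I2']
  leaf 'V' → 'V'
  internal I2 with children ['I1', 'I0']
    internal I1 with children ['B', 'P', 'Y']
      leaf 'B' → 'B'
      leaf 'P' → 'P'
      leaf 'Y' → 'Y'
    → '(B,P,Y)'
    internal I0 with children ['F', 'M']
      leaf 'F' → 'F'
      leaf 'M' → 'M'
    → '(F,M)'
  → '((B,P,Y),(F,M))'
→ '(V,((B,P,Y),(F,M)))'
Final: (V,((B,P,Y),(F,M)));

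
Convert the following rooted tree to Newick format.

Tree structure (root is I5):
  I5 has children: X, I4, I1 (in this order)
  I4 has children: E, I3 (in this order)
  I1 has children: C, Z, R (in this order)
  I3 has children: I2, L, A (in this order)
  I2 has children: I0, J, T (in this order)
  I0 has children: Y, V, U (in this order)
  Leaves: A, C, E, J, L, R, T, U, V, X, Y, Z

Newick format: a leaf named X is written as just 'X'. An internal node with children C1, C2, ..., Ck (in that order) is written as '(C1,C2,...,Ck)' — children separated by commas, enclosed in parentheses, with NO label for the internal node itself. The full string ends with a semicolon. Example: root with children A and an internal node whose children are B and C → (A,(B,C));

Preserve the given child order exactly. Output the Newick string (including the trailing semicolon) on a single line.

internal I5 with children ['X', 'I4', 'I1']
  leaf 'X' → 'X'
  internal I4 with children ['E', 'I3']
    leaf 'E' → 'E'
    internal I3 with children ['I2', 'L', 'A']
      internal I2 with children ['I0', 'J', 'T']
        internal I0 with children ['Y', 'V', 'U']
          leaf 'Y' → 'Y'
          leaf 'V' → 'V'
          leaf 'U' → 'U'
        → '(Y,V,U)'
        leaf 'J' → 'J'
        leaf 'T' → 'T'
      → '((Y,V,U),J,T)'
      leaf 'L' → 'L'
      leaf 'A' → 'A'
    → '(((Y,V,U),J,T),L,A)'
  → '(E,(((Y,V,U),J,T),L,A))'
  internal I1 with children ['C', 'Z', 'R']
    leaf 'C' → 'C'
    leaf 'Z' → 'Z'
    leaf 'R' → 'R'
  → '(C,Z,R)'
→ '(X,(E,(((Y,V,U),J,T),L,A)),(C,Z,R))'
Final: (X,(E,(((Y,V,U),J,T),L,A)),(C,Z,R));

Answer: (X,(E,(((Y,V,U),J,T),L,A)),(C,Z,R));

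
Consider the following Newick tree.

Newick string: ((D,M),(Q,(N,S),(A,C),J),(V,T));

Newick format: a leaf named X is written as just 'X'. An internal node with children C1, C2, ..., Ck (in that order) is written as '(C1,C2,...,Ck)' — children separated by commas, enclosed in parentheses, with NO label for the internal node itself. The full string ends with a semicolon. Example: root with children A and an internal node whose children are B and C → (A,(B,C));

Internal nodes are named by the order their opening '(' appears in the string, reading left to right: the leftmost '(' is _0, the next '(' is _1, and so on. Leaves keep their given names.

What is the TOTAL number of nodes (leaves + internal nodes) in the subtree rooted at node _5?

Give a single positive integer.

Newick: ((D,M),(Q,(N,S),(A,C),J),(V,T));
Locate _5: it is the '(' at position 25 (the 6th '(' reading left to right).
Query: subtree rooted at _5
_5: subtree_size = 1 + 2
  V: subtree_size = 1 + 0
  T: subtree_size = 1 + 0
Total subtree size of _5: 3

Answer: 3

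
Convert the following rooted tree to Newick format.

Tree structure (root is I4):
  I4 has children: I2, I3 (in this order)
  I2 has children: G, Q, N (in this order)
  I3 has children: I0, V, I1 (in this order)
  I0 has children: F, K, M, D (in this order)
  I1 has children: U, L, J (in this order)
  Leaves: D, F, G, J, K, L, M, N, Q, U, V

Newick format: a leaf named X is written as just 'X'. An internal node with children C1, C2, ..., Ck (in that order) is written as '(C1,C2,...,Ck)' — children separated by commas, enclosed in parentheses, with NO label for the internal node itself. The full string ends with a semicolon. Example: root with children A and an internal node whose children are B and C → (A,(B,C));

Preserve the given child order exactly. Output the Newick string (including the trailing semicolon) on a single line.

Answer: ((G,Q,N),((F,K,M,D),V,(U,L,J)));

Derivation:
internal I4 with children ['I2', 'I3']
  internal I2 with children ['G', 'Q', 'N']
    leaf 'G' → 'G'
    leaf 'Q' → 'Q'
    leaf 'N' → 'N'
  → '(G,Q,N)'
  internal I3 with children ['I0', 'V', 'I1']
    internal I0 with children ['F', 'K', 'M', 'D']
      leaf 'F' → 'F'
      leaf 'K' → 'K'
      leaf 'M' → 'M'
      leaf 'D' → 'D'
    → '(F,K,M,D)'
    leaf 'V' → 'V'
    internal I1 with children ['U', 'L', 'J']
      leaf 'U' → 'U'
      leaf 'L' → 'L'
      leaf 'J' → 'J'
    → '(U,L,J)'
  → '((F,K,M,D),V,(U,L,J))'
→ '((G,Q,N),((F,K,M,D),V,(U,L,J)))'
Final: ((G,Q,N),((F,K,M,D),V,(U,L,J)));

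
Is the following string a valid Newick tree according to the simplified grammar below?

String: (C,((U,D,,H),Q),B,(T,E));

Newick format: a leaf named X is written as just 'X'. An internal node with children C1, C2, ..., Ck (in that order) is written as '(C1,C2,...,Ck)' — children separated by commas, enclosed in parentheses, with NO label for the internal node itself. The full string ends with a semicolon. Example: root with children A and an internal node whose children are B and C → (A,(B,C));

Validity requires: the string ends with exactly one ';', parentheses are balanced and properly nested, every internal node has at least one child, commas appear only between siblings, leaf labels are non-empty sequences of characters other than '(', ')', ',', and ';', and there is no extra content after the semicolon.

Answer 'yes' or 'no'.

Answer: no

Derivation:
Input: (C,((U,D,,H),Q),B,(T,E));
Paren balance: 4 '(' vs 4 ')' OK
Ends with single ';': True
Full parse: FAILS (empty leaf label at pos 9)
Valid: False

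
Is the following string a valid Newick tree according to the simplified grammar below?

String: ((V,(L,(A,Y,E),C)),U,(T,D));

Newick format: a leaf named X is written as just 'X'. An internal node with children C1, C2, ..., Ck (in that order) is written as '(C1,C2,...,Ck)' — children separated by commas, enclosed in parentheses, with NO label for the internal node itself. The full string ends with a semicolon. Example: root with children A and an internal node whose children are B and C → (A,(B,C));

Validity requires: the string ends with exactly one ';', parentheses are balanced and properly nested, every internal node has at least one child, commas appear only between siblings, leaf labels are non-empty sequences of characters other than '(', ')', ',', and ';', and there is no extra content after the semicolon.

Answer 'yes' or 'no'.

Input: ((V,(L,(A,Y,E),C)),U,(T,D));
Paren balance: 5 '(' vs 5 ')' OK
Ends with single ';': True
Full parse: OK
Valid: True

Answer: yes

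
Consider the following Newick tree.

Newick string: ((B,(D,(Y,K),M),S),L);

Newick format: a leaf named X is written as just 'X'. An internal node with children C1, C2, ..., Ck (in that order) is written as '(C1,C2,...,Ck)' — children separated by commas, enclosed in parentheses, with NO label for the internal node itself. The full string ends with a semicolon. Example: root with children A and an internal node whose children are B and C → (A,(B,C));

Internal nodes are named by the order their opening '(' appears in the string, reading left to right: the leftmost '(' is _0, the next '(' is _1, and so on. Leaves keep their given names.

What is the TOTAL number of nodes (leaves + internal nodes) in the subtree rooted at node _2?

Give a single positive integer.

Answer: 6

Derivation:
Newick: ((B,(D,(Y,K),M),S),L);
Locate _2: it is the '(' at position 4 (the 3rd '(' reading left to right).
Query: subtree rooted at _2
_2: subtree_size = 1 + 5
  D: subtree_size = 1 + 0
  _3: subtree_size = 1 + 2
    Y: subtree_size = 1 + 0
    K: subtree_size = 1 + 0
  M: subtree_size = 1 + 0
Total subtree size of _2: 6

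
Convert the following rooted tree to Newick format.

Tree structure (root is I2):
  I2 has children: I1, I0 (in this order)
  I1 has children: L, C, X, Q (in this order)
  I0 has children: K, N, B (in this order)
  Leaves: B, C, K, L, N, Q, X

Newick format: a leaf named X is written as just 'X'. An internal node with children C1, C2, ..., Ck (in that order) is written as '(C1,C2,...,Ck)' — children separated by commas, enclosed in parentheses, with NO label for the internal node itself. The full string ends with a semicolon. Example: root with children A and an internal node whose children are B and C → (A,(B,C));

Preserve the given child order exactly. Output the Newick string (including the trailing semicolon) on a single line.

internal I2 with children ['I1', 'I0']
  internal I1 with children ['L', 'C', 'X', 'Q']
    leaf 'L' → 'L'
    leaf 'C' → 'C'
    leaf 'X' → 'X'
    leaf 'Q' → 'Q'
  → '(L,C,X,Q)'
  internal I0 with children ['K', 'N', 'B']
    leaf 'K' → 'K'
    leaf 'N' → 'N'
    leaf 'B' → 'B'
  → '(K,N,B)'
→ '((L,C,X,Q),(K,N,B))'
Final: ((L,C,X,Q),(K,N,B));

Answer: ((L,C,X,Q),(K,N,B));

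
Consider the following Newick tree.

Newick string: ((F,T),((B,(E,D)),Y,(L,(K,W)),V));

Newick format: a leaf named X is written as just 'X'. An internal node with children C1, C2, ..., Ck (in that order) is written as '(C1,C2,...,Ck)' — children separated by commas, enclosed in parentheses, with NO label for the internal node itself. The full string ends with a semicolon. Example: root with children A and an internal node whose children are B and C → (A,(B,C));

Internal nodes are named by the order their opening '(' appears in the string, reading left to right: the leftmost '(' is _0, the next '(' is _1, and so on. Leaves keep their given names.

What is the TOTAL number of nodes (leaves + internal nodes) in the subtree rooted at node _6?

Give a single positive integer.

Newick: ((F,T),((B,(E,D)),Y,(L,(K,W)),V));
Locate _6: it is the '(' at position 23 (the 7th '(' reading left to right).
Query: subtree rooted at _6
_6: subtree_size = 1 + 2
  K: subtree_size = 1 + 0
  W: subtree_size = 1 + 0
Total subtree size of _6: 3

Answer: 3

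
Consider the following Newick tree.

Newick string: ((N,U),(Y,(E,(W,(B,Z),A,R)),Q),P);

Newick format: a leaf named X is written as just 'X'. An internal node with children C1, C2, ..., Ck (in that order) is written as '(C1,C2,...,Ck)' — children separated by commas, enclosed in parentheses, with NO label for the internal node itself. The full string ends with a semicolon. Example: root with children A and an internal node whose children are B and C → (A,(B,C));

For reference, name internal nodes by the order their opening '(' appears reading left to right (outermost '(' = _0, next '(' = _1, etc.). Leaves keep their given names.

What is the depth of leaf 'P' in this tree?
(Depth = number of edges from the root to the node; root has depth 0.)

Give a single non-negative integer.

Newick: ((N,U),(Y,(E,(W,(B,Z),A,R)),Q),P);
Naming internals by '(' encounter order: outermost '(' = _0, next = _1, ...
Query node: P
Path from root: _0 -> P
Depth of P: 1 (number of edges from root)

Answer: 1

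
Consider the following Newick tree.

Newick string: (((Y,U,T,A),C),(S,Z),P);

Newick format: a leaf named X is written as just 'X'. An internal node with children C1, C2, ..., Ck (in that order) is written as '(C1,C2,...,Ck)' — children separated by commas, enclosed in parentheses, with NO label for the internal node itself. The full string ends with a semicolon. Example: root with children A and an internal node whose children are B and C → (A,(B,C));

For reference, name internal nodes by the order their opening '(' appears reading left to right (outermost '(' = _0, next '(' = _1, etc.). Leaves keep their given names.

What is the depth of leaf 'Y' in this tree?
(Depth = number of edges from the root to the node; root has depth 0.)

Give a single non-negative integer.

Answer: 3

Derivation:
Newick: (((Y,U,T,A),C),(S,Z),P);
Naming internals by '(' encounter order: outermost '(' = _0, next = _1, ...
Query node: Y
Path from root: _0 -> _1 -> _2 -> Y
Depth of Y: 3 (number of edges from root)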